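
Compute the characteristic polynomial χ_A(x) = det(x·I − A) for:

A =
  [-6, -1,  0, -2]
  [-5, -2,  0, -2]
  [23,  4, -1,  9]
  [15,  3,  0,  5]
x^4 + 4*x^3 + 6*x^2 + 4*x + 1

Expanding det(x·I − A) (e.g. by cofactor expansion or by noting that A is similar to its Jordan form J, which has the same characteristic polynomial as A) gives
  χ_A(x) = x^4 + 4*x^3 + 6*x^2 + 4*x + 1
which factors as (x + 1)^4. The eigenvalues (with algebraic multiplicities) are λ = -1 with multiplicity 4.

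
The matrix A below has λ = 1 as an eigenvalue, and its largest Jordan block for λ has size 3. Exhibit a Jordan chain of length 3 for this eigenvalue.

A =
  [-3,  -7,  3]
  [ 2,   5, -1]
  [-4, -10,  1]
A Jordan chain for λ = 1 of length 3:
v_1 = (-10, 4, -4)ᵀ
v_2 = (-4, 2, -4)ᵀ
v_3 = (1, 0, 0)ᵀ

Let N = A − (1)·I. We want v_3 with N^3 v_3 = 0 but N^2 v_3 ≠ 0; then v_{j-1} := N · v_j for j = 3, …, 2.

Pick v_3 = (1, 0, 0)ᵀ.
Then v_2 = N · v_3 = (-4, 2, -4)ᵀ.
Then v_1 = N · v_2 = (-10, 4, -4)ᵀ.

Sanity check: (A − (1)·I) v_1 = (0, 0, 0)ᵀ = 0. ✓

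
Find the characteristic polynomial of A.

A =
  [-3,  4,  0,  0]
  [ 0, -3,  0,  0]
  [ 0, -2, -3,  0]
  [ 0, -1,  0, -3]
x^4 + 12*x^3 + 54*x^2 + 108*x + 81

Expanding det(x·I − A) (e.g. by cofactor expansion or by noting that A is similar to its Jordan form J, which has the same characteristic polynomial as A) gives
  χ_A(x) = x^4 + 12*x^3 + 54*x^2 + 108*x + 81
which factors as (x + 3)^4. The eigenvalues (with algebraic multiplicities) are λ = -3 with multiplicity 4.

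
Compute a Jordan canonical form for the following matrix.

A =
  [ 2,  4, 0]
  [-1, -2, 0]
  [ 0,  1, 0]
J_3(0)

The characteristic polynomial is
  det(x·I − A) = x^3

Eigenvalues and multiplicities (the geometric multiplicity of λ is n − rank(A − λI), which equals the number of Jordan blocks for λ):
  λ = 0: algebraic multiplicity = 3, geometric multiplicity = 1

Determining the block sizes for each eigenvalue:
  λ = 0: one block (gm = 1), so the single block has size am = 3 → block sizes [3]

Assembling the blocks gives a Jordan form
J =
  [0, 1, 0]
  [0, 0, 1]
  [0, 0, 0]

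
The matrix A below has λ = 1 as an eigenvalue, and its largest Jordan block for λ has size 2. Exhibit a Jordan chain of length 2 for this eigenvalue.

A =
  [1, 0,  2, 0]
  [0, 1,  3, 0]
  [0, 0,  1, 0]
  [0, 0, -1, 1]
A Jordan chain for λ = 1 of length 2:
v_1 = (2, 3, 0, -1)ᵀ
v_2 = (0, 0, 1, 0)ᵀ

Let N = A − (1)·I. We want v_2 with N^2 v_2 = 0 but N^1 v_2 ≠ 0; then v_{j-1} := N · v_j for j = 2, …, 2.

Pick v_2 = (0, 0, 1, 0)ᵀ.
Then v_1 = N · v_2 = (2, 3, 0, -1)ᵀ.

Sanity check: (A − (1)·I) v_1 = (0, 0, 0, 0)ᵀ = 0. ✓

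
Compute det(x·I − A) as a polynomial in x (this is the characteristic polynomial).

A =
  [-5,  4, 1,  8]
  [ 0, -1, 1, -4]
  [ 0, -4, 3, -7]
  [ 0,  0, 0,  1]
x^4 + 2*x^3 - 12*x^2 + 14*x - 5

Expanding det(x·I − A) (e.g. by cofactor expansion or by noting that A is similar to its Jordan form J, which has the same characteristic polynomial as A) gives
  χ_A(x) = x^4 + 2*x^3 - 12*x^2 + 14*x - 5
which factors as (x - 1)^3*(x + 5). The eigenvalues (with algebraic multiplicities) are λ = -5 with multiplicity 1, λ = 1 with multiplicity 3.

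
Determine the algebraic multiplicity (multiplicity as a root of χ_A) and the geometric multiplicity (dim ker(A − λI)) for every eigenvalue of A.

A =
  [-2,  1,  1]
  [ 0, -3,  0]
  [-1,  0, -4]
λ = -3: alg = 3, geom = 1

Step 1 — factor the characteristic polynomial to read off the algebraic multiplicities:
  χ_A(x) = (x + 3)^3

Step 2 — compute geometric multiplicities via the rank-nullity identity g(λ) = n − rank(A − λI):
  rank(A − (-3)·I) = 2, so dim ker(A − (-3)·I) = n − 2 = 1

Summary:
  λ = -3: algebraic multiplicity = 3, geometric multiplicity = 1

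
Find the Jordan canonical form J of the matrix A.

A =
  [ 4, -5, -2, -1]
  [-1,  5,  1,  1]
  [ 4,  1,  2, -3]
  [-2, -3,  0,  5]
J_3(4) ⊕ J_1(4)

The characteristic polynomial is
  det(x·I − A) = x^4 - 16*x^3 + 96*x^2 - 256*x + 256 = (x - 4)^4

Eigenvalues and multiplicities (the geometric multiplicity of λ is n − rank(A − λI), which equals the number of Jordan blocks for λ):
  λ = 4: algebraic multiplicity = 4, geometric multiplicity = 2

Determining the block sizes for each eigenvalue:
  λ = 4: with am = 4 and gm = 2, the partition is not yet determined (e.g. several partitions of 4 into 2 parts exist). Let N = A − (4)·I. Computing rank(N^1) = 2, rank(N^2) = 1, rank(N^3) = 0; the number of blocks of size ≥ j is rank(N^{j−1}) − rank(N^j), giving [2, 1, 1]. So we have 1 block(s) of size 3, 1 block(s) of size 1 → block sizes [3, 1]

Assembling the blocks gives a Jordan form
J =
  [4, 1, 0, 0]
  [0, 4, 1, 0]
  [0, 0, 4, 0]
  [0, 0, 0, 4]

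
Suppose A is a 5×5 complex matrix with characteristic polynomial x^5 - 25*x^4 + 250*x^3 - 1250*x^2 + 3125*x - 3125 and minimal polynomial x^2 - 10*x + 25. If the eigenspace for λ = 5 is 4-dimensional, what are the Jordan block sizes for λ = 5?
Block sizes for λ = 5: [2, 1, 1, 1]

Step 1 — from the characteristic polynomial, algebraic multiplicity of λ = 5 is 5. From dim ker(A − (5)·I) = 4, there are exactly 4 Jordan blocks for λ = 5.
Step 2 — from the minimal polynomial, the factor (x − 5)^2 tells us the largest block for λ = 5 has size 2.
Step 3 — with total size 5, 4 blocks, and largest block 2, the block sizes (in nonincreasing order) are [2, 1, 1, 1].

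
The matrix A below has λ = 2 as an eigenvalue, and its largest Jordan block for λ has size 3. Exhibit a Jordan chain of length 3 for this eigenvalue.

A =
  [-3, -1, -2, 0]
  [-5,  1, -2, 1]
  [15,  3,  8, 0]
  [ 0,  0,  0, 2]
A Jordan chain for λ = 2 of length 3:
v_1 = (-1, -1, 3, 0)ᵀ
v_2 = (0, 1, 0, 0)ᵀ
v_3 = (0, 0, 0, 1)ᵀ

Let N = A − (2)·I. We want v_3 with N^3 v_3 = 0 but N^2 v_3 ≠ 0; then v_{j-1} := N · v_j for j = 3, …, 2.

Pick v_3 = (0, 0, 0, 1)ᵀ.
Then v_2 = N · v_3 = (0, 1, 0, 0)ᵀ.
Then v_1 = N · v_2 = (-1, -1, 3, 0)ᵀ.

Sanity check: (A − (2)·I) v_1 = (0, 0, 0, 0)ᵀ = 0. ✓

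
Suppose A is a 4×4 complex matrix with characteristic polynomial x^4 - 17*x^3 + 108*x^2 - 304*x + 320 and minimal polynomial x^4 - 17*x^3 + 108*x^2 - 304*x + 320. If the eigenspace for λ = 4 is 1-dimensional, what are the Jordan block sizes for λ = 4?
Block sizes for λ = 4: [3]

Step 1 — from the characteristic polynomial, algebraic multiplicity of λ = 4 is 3. From dim ker(A − (4)·I) = 1, there are exactly 1 Jordan blocks for λ = 4.
Step 2 — from the minimal polynomial, the factor (x − 4)^3 tells us the largest block for λ = 4 has size 3.
Step 3 — with total size 3, 1 blocks, and largest block 3, the block sizes (in nonincreasing order) are [3].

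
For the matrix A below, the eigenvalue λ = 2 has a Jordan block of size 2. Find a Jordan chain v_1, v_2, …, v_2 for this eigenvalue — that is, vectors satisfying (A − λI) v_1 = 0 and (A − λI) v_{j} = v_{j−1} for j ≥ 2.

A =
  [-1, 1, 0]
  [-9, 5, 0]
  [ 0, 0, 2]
A Jordan chain for λ = 2 of length 2:
v_1 = (-3, -9, 0)ᵀ
v_2 = (1, 0, 0)ᵀ

Let N = A − (2)·I. We want v_2 with N^2 v_2 = 0 but N^1 v_2 ≠ 0; then v_{j-1} := N · v_j for j = 2, …, 2.

Pick v_2 = (1, 0, 0)ᵀ.
Then v_1 = N · v_2 = (-3, -9, 0)ᵀ.

Sanity check: (A − (2)·I) v_1 = (0, 0, 0)ᵀ = 0. ✓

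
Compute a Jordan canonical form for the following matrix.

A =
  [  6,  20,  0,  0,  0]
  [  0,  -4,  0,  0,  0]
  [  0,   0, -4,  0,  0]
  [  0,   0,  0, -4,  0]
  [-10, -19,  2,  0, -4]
J_2(-4) ⊕ J_1(-4) ⊕ J_1(-4) ⊕ J_1(6)

The characteristic polynomial is
  det(x·I − A) = x^5 + 10*x^4 - 320*x^2 - 1280*x - 1536 = (x - 6)*(x + 4)^4

Eigenvalues and multiplicities (the geometric multiplicity of λ is n − rank(A − λI), which equals the number of Jordan blocks for λ):
  λ = -4: algebraic multiplicity = 4, geometric multiplicity = 3
  λ = 6: algebraic multiplicity = 1, geometric multiplicity = 1

Determining the block sizes for each eigenvalue:
  λ = -4: 3 blocks summing to 4 forces exactly one block of size 2 and the rest size 1 → block sizes [2, 1, 1]
  λ = 6: one block (gm = 1), so the single block has size am = 1 → block sizes [1]

Assembling the blocks gives a Jordan form
J =
  [-4,  1,  0,  0, 0]
  [ 0, -4,  0,  0, 0]
  [ 0,  0, -4,  0, 0]
  [ 0,  0,  0, -4, 0]
  [ 0,  0,  0,  0, 6]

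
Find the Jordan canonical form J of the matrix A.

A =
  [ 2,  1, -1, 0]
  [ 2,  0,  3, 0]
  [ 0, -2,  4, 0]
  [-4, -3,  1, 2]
J_3(2) ⊕ J_1(2)

The characteristic polynomial is
  det(x·I − A) = x^4 - 8*x^3 + 24*x^2 - 32*x + 16 = (x - 2)^4

Eigenvalues and multiplicities (the geometric multiplicity of λ is n − rank(A − λI), which equals the number of Jordan blocks for λ):
  λ = 2: algebraic multiplicity = 4, geometric multiplicity = 2

Determining the block sizes for each eigenvalue:
  λ = 2: with am = 4 and gm = 2, the partition is not yet determined (e.g. several partitions of 4 into 2 parts exist). Let N = A − (2)·I. Computing rank(N^1) = 2, rank(N^2) = 1, rank(N^3) = 0; the number of blocks of size ≥ j is rank(N^{j−1}) − rank(N^j), giving [2, 1, 1]. So we have 1 block(s) of size 3, 1 block(s) of size 1 → block sizes [3, 1]

Assembling the blocks gives a Jordan form
J =
  [2, 1, 0, 0]
  [0, 2, 1, 0]
  [0, 0, 2, 0]
  [0, 0, 0, 2]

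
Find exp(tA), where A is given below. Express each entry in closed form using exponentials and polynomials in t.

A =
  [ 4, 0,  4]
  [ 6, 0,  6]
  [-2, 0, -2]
e^{tA} =
  [2*exp(2*t) - 1, 0, 2*exp(2*t) - 2]
  [3*exp(2*t) - 3, 1, 3*exp(2*t) - 3]
  [1 - exp(2*t), 0, 2 - exp(2*t)]

Strategy: write A = P · J · P⁻¹ where J is a Jordan canonical form, so e^{tA} = P · e^{tJ} · P⁻¹, and e^{tJ} can be computed block-by-block.

A has Jordan form
J =
  [0, 0, 0]
  [0, 0, 0]
  [0, 0, 2]
(up to reordering of blocks).

Per-block formulas:
  For a 1×1 block at λ = 0: exp(t · [0]) = [e^(0t)].
  For a 1×1 block at λ = 2: exp(t · [2]) = [e^(2t)].

After assembling e^{tJ} and conjugating by P, we get:

e^{tA} =
  [2*exp(2*t) - 1, 0, 2*exp(2*t) - 2]
  [3*exp(2*t) - 3, 1, 3*exp(2*t) - 3]
  [1 - exp(2*t), 0, 2 - exp(2*t)]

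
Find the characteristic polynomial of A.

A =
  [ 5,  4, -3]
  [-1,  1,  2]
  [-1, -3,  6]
x^3 - 12*x^2 + 48*x - 64

Expanding det(x·I − A) (e.g. by cofactor expansion or by noting that A is similar to its Jordan form J, which has the same characteristic polynomial as A) gives
  χ_A(x) = x^3 - 12*x^2 + 48*x - 64
which factors as (x - 4)^3. The eigenvalues (with algebraic multiplicities) are λ = 4 with multiplicity 3.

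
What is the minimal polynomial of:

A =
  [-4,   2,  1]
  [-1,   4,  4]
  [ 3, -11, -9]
x^3 + 9*x^2 + 27*x + 27

The characteristic polynomial is χ_A(x) = (x + 3)^3, so the eigenvalues are known. The minimal polynomial is
  m_A(x) = Π_λ (x − λ)^{k_λ}
where k_λ is the size of the *largest* Jordan block for λ (equivalently, the smallest k with (A − λI)^k v = 0 for every generalised eigenvector v of λ).

  λ = -3: largest Jordan block has size 3, contributing (x + 3)^3

So m_A(x) = (x + 3)^3 = x^3 + 9*x^2 + 27*x + 27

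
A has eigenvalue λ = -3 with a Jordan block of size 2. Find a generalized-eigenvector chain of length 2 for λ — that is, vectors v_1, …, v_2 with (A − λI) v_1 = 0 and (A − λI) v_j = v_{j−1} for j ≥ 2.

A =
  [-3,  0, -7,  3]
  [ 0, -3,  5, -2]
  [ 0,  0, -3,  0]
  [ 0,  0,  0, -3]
A Jordan chain for λ = -3 of length 2:
v_1 = (-7, 5, 0, 0)ᵀ
v_2 = (0, 0, 1, 0)ᵀ

Let N = A − (-3)·I. We want v_2 with N^2 v_2 = 0 but N^1 v_2 ≠ 0; then v_{j-1} := N · v_j for j = 2, …, 2.

Pick v_2 = (0, 0, 1, 0)ᵀ.
Then v_1 = N · v_2 = (-7, 5, 0, 0)ᵀ.

Sanity check: (A − (-3)·I) v_1 = (0, 0, 0, 0)ᵀ = 0. ✓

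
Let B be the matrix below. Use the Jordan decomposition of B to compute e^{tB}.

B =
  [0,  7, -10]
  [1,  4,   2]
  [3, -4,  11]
e^{tB} =
  [t^2*exp(5*t) - 5*t*exp(5*t) + exp(5*t), -t^2*exp(5*t) + 7*t*exp(5*t), 2*t^2*exp(5*t) - 10*t*exp(5*t)]
  [t*exp(5*t), -t*exp(5*t) + exp(5*t), 2*t*exp(5*t)]
  [-t^2*exp(5*t)/2 + 3*t*exp(5*t), t^2*exp(5*t)/2 - 4*t*exp(5*t), -t^2*exp(5*t) + 6*t*exp(5*t) + exp(5*t)]

Strategy: write B = P · J · P⁻¹ where J is a Jordan canonical form, so e^{tB} = P · e^{tJ} · P⁻¹, and e^{tJ} can be computed block-by-block.

B has Jordan form
J =
  [5, 1, 0]
  [0, 5, 1]
  [0, 0, 5]
(up to reordering of blocks).

Per-block formulas:
  For a 3×3 Jordan block J_3(5): exp(t · J_3(5)) = e^(5t)·(I + t·N + (t^2/2)·N^2), where N is the 3×3 nilpotent shift.

After assembling e^{tJ} and conjugating by P, we get:

e^{tB} =
  [t^2*exp(5*t) - 5*t*exp(5*t) + exp(5*t), -t^2*exp(5*t) + 7*t*exp(5*t), 2*t^2*exp(5*t) - 10*t*exp(5*t)]
  [t*exp(5*t), -t*exp(5*t) + exp(5*t), 2*t*exp(5*t)]
  [-t^2*exp(5*t)/2 + 3*t*exp(5*t), t^2*exp(5*t)/2 - 4*t*exp(5*t), -t^2*exp(5*t) + 6*t*exp(5*t) + exp(5*t)]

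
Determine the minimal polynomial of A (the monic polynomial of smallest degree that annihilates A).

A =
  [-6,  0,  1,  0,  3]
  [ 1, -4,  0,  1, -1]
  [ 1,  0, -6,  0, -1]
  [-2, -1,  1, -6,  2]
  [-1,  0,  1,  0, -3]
x^3 + 15*x^2 + 75*x + 125

The characteristic polynomial is χ_A(x) = (x + 5)^5, so the eigenvalues are known. The minimal polynomial is
  m_A(x) = Π_λ (x − λ)^{k_λ}
where k_λ is the size of the *largest* Jordan block for λ (equivalently, the smallest k with (A − λI)^k v = 0 for every generalised eigenvector v of λ).

  λ = -5: largest Jordan block has size 3, contributing (x + 5)^3

So m_A(x) = (x + 5)^3 = x^3 + 15*x^2 + 75*x + 125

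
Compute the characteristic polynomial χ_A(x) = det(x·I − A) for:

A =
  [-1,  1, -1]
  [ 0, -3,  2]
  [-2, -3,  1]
x^3 + 3*x^2 + 3*x + 1

Expanding det(x·I − A) (e.g. by cofactor expansion or by noting that A is similar to its Jordan form J, which has the same characteristic polynomial as A) gives
  χ_A(x) = x^3 + 3*x^2 + 3*x + 1
which factors as (x + 1)^3. The eigenvalues (with algebraic multiplicities) are λ = -1 with multiplicity 3.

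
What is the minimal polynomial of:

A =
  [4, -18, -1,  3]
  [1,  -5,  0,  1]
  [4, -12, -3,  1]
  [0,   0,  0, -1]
x^4 + 5*x^3 + 9*x^2 + 7*x + 2

The characteristic polynomial is χ_A(x) = (x + 1)^3*(x + 2), so the eigenvalues are known. The minimal polynomial is
  m_A(x) = Π_λ (x − λ)^{k_λ}
where k_λ is the size of the *largest* Jordan block for λ (equivalently, the smallest k with (A − λI)^k v = 0 for every generalised eigenvector v of λ).

  λ = -2: largest Jordan block has size 1, contributing (x + 2)
  λ = -1: largest Jordan block has size 3, contributing (x + 1)^3

So m_A(x) = (x + 1)^3*(x + 2) = x^4 + 5*x^3 + 9*x^2 + 7*x + 2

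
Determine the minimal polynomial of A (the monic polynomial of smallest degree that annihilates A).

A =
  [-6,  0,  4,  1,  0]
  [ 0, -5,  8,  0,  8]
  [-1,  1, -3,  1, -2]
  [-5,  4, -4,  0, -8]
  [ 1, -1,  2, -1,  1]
x^4 + 12*x^3 + 46*x^2 + 60*x + 25

The characteristic polynomial is χ_A(x) = (x + 1)^3*(x + 5)^2, so the eigenvalues are known. The minimal polynomial is
  m_A(x) = Π_λ (x − λ)^{k_λ}
where k_λ is the size of the *largest* Jordan block for λ (equivalently, the smallest k with (A − λI)^k v = 0 for every generalised eigenvector v of λ).

  λ = -5: largest Jordan block has size 2, contributing (x + 5)^2
  λ = -1: largest Jordan block has size 2, contributing (x + 1)^2

So m_A(x) = (x + 1)^2*(x + 5)^2 = x^4 + 12*x^3 + 46*x^2 + 60*x + 25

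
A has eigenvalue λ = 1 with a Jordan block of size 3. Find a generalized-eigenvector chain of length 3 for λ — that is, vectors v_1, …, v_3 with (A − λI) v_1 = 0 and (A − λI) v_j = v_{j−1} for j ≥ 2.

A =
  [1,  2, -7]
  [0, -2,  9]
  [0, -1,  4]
A Jordan chain for λ = 1 of length 3:
v_1 = (1, 0, 0)ᵀ
v_2 = (2, -3, -1)ᵀ
v_3 = (0, 1, 0)ᵀ

Let N = A − (1)·I. We want v_3 with N^3 v_3 = 0 but N^2 v_3 ≠ 0; then v_{j-1} := N · v_j for j = 3, …, 2.

Pick v_3 = (0, 1, 0)ᵀ.
Then v_2 = N · v_3 = (2, -3, -1)ᵀ.
Then v_1 = N · v_2 = (1, 0, 0)ᵀ.

Sanity check: (A − (1)·I) v_1 = (0, 0, 0)ᵀ = 0. ✓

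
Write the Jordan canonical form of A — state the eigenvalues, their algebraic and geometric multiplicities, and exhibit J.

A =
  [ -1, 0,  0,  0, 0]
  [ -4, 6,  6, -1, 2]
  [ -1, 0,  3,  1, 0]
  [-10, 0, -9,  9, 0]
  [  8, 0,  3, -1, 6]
J_1(-1) ⊕ J_3(6) ⊕ J_1(6)

The characteristic polynomial is
  det(x·I − A) = x^5 - 23*x^4 + 192*x^3 - 648*x^2 + 432*x + 1296 = (x - 6)^4*(x + 1)

Eigenvalues and multiplicities (the geometric multiplicity of λ is n − rank(A − λI), which equals the number of Jordan blocks for λ):
  λ = -1: algebraic multiplicity = 1, geometric multiplicity = 1
  λ = 6: algebraic multiplicity = 4, geometric multiplicity = 2

Determining the block sizes for each eigenvalue:
  λ = -1: one block (gm = 1), so the single block has size am = 1 → block sizes [1]
  λ = 6: with am = 4 and gm = 2, the partition is not yet determined (e.g. several partitions of 4 into 2 parts exist). Let N = A − (6)·I. Computing rank(N^1) = 3, rank(N^2) = 2, rank(N^3) = 1; the number of blocks of size ≥ j is rank(N^{j−1}) − rank(N^j), giving [2, 1, 1]. So we have 1 block(s) of size 3, 1 block(s) of size 1 → block sizes [3, 1]

Assembling the blocks gives a Jordan form
J =
  [-1, 0, 0, 0, 0]
  [ 0, 6, 1, 0, 0]
  [ 0, 0, 6, 1, 0]
  [ 0, 0, 0, 6, 0]
  [ 0, 0, 0, 0, 6]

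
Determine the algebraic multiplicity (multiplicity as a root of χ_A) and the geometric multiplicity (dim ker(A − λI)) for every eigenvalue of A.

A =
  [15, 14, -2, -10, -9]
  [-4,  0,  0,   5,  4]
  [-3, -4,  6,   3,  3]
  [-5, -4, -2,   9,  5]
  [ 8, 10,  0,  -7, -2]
λ = 4: alg = 1, geom = 1; λ = 6: alg = 4, geom = 2

Step 1 — factor the characteristic polynomial to read off the algebraic multiplicities:
  χ_A(x) = (x - 6)^4*(x - 4)

Step 2 — compute geometric multiplicities via the rank-nullity identity g(λ) = n − rank(A − λI):
  rank(A − (4)·I) = 4, so dim ker(A − (4)·I) = n − 4 = 1
  rank(A − (6)·I) = 3, so dim ker(A − (6)·I) = n − 3 = 2

Summary:
  λ = 4: algebraic multiplicity = 1, geometric multiplicity = 1
  λ = 6: algebraic multiplicity = 4, geometric multiplicity = 2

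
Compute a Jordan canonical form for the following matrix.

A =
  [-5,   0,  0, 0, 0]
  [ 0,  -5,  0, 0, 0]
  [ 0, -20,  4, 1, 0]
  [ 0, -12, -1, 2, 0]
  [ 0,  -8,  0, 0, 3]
J_1(-5) ⊕ J_1(-5) ⊕ J_2(3) ⊕ J_1(3)

The characteristic polynomial is
  det(x·I − A) = x^5 + x^4 - 38*x^3 + 18*x^2 + 405*x - 675 = (x - 3)^3*(x + 5)^2

Eigenvalues and multiplicities (the geometric multiplicity of λ is n − rank(A − λI), which equals the number of Jordan blocks for λ):
  λ = -5: algebraic multiplicity = 2, geometric multiplicity = 2
  λ = 3: algebraic multiplicity = 3, geometric multiplicity = 2

Determining the block sizes for each eigenvalue:
  λ = -5: gm = am = 2, so every block has size 1 → block sizes [1, 1]
  λ = 3: 2 blocks summing to 3 forces exactly one block of size 2 and the rest size 1 → block sizes [2, 1]

Assembling the blocks gives a Jordan form
J =
  [-5,  0, 0, 0, 0]
  [ 0, -5, 0, 0, 0]
  [ 0,  0, 3, 1, 0]
  [ 0,  0, 0, 3, 0]
  [ 0,  0, 0, 0, 3]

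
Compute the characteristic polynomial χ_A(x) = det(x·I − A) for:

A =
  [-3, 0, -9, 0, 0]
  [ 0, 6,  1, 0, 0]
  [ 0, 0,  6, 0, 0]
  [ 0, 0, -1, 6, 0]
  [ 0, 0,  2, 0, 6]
x^5 - 21*x^4 + 144*x^3 - 216*x^2 - 1296*x + 3888

Expanding det(x·I − A) (e.g. by cofactor expansion or by noting that A is similar to its Jordan form J, which has the same characteristic polynomial as A) gives
  χ_A(x) = x^5 - 21*x^4 + 144*x^3 - 216*x^2 - 1296*x + 3888
which factors as (x - 6)^4*(x + 3). The eigenvalues (with algebraic multiplicities) are λ = -3 with multiplicity 1, λ = 6 with multiplicity 4.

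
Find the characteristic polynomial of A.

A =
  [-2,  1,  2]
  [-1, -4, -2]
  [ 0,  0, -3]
x^3 + 9*x^2 + 27*x + 27

Expanding det(x·I − A) (e.g. by cofactor expansion or by noting that A is similar to its Jordan form J, which has the same characteristic polynomial as A) gives
  χ_A(x) = x^3 + 9*x^2 + 27*x + 27
which factors as (x + 3)^3. The eigenvalues (with algebraic multiplicities) are λ = -3 with multiplicity 3.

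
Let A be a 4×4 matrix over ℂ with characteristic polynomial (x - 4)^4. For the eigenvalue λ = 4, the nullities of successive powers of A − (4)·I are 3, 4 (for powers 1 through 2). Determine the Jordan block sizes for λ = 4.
Block sizes for λ = 4: [2, 1, 1]

From the dimensions of kernels of powers, the number of Jordan blocks of size at least j is d_j − d_{j−1} where d_j = dim ker(N^j) (with d_0 = 0). Computing the differences gives [3, 1].
The number of blocks of size exactly k is (#blocks of size ≥ k) − (#blocks of size ≥ k + 1), so the partition is: 2 block(s) of size 1, 1 block(s) of size 2.
In nonincreasing order the block sizes are [2, 1, 1].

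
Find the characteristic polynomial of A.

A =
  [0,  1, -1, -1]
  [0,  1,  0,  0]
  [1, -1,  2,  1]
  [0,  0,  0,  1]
x^4 - 4*x^3 + 6*x^2 - 4*x + 1

Expanding det(x·I − A) (e.g. by cofactor expansion or by noting that A is similar to its Jordan form J, which has the same characteristic polynomial as A) gives
  χ_A(x) = x^4 - 4*x^3 + 6*x^2 - 4*x + 1
which factors as (x - 1)^4. The eigenvalues (with algebraic multiplicities) are λ = 1 with multiplicity 4.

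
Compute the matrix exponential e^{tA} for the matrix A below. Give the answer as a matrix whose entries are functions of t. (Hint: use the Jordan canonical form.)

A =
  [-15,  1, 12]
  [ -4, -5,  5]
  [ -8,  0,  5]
e^{tA} =
  [-10*t*exp(-5*t) + exp(-5*t), -5*t^2*exp(-5*t) + t*exp(-5*t), 5*t^2*exp(-5*t)/2 + 12*t*exp(-5*t)]
  [-4*t*exp(-5*t), -2*t^2*exp(-5*t) + exp(-5*t), t^2*exp(-5*t) + 5*t*exp(-5*t)]
  [-8*t*exp(-5*t), -4*t^2*exp(-5*t), 2*t^2*exp(-5*t) + 10*t*exp(-5*t) + exp(-5*t)]

Strategy: write A = P · J · P⁻¹ where J is a Jordan canonical form, so e^{tA} = P · e^{tJ} · P⁻¹, and e^{tJ} can be computed block-by-block.

A has Jordan form
J =
  [-5,  1,  0]
  [ 0, -5,  1]
  [ 0,  0, -5]
(up to reordering of blocks).

Per-block formulas:
  For a 3×3 Jordan block J_3(-5): exp(t · J_3(-5)) = e^(-5t)·(I + t·N + (t^2/2)·N^2), where N is the 3×3 nilpotent shift.

After assembling e^{tJ} and conjugating by P, we get:

e^{tA} =
  [-10*t*exp(-5*t) + exp(-5*t), -5*t^2*exp(-5*t) + t*exp(-5*t), 5*t^2*exp(-5*t)/2 + 12*t*exp(-5*t)]
  [-4*t*exp(-5*t), -2*t^2*exp(-5*t) + exp(-5*t), t^2*exp(-5*t) + 5*t*exp(-5*t)]
  [-8*t*exp(-5*t), -4*t^2*exp(-5*t), 2*t^2*exp(-5*t) + 10*t*exp(-5*t) + exp(-5*t)]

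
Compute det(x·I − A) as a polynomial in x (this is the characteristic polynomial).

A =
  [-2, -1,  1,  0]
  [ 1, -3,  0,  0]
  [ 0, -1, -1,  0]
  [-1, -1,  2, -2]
x^4 + 8*x^3 + 24*x^2 + 32*x + 16

Expanding det(x·I − A) (e.g. by cofactor expansion or by noting that A is similar to its Jordan form J, which has the same characteristic polynomial as A) gives
  χ_A(x) = x^4 + 8*x^3 + 24*x^2 + 32*x + 16
which factors as (x + 2)^4. The eigenvalues (with algebraic multiplicities) are λ = -2 with multiplicity 4.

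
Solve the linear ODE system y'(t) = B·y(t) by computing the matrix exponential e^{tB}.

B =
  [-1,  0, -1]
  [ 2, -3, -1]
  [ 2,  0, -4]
e^{tB} =
  [2*exp(-2*t) - exp(-3*t), 0, -exp(-2*t) + exp(-3*t)]
  [2*exp(-2*t) - 2*exp(-3*t), exp(-3*t), -exp(-2*t) + exp(-3*t)]
  [2*exp(-2*t) - 2*exp(-3*t), 0, -exp(-2*t) + 2*exp(-3*t)]

Strategy: write B = P · J · P⁻¹ where J is a Jordan canonical form, so e^{tB} = P · e^{tJ} · P⁻¹, and e^{tJ} can be computed block-by-block.

B has Jordan form
J =
  [-3,  0,  0]
  [ 0, -3,  0]
  [ 0,  0, -2]
(up to reordering of blocks).

Per-block formulas:
  For a 1×1 block at λ = -3: exp(t · [-3]) = [e^(-3t)].
  For a 1×1 block at λ = -2: exp(t · [-2]) = [e^(-2t)].

After assembling e^{tJ} and conjugating by P, we get:

e^{tB} =
  [2*exp(-2*t) - exp(-3*t), 0, -exp(-2*t) + exp(-3*t)]
  [2*exp(-2*t) - 2*exp(-3*t), exp(-3*t), -exp(-2*t) + exp(-3*t)]
  [2*exp(-2*t) - 2*exp(-3*t), 0, -exp(-2*t) + 2*exp(-3*t)]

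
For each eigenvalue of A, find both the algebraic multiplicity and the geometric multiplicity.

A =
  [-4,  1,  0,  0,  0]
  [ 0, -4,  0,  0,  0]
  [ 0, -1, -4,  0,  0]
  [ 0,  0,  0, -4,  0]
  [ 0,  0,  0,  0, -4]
λ = -4: alg = 5, geom = 4

Step 1 — factor the characteristic polynomial to read off the algebraic multiplicities:
  χ_A(x) = (x + 4)^5

Step 2 — compute geometric multiplicities via the rank-nullity identity g(λ) = n − rank(A − λI):
  rank(A − (-4)·I) = 1, so dim ker(A − (-4)·I) = n − 1 = 4

Summary:
  λ = -4: algebraic multiplicity = 5, geometric multiplicity = 4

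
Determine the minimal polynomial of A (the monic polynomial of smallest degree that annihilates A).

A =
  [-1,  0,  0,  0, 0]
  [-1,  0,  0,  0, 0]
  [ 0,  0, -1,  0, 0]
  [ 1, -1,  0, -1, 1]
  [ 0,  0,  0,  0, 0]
x^2 + x

The characteristic polynomial is χ_A(x) = x^2*(x + 1)^3, so the eigenvalues are known. The minimal polynomial is
  m_A(x) = Π_λ (x − λ)^{k_λ}
where k_λ is the size of the *largest* Jordan block for λ (equivalently, the smallest k with (A − λI)^k v = 0 for every generalised eigenvector v of λ).

  λ = -1: largest Jordan block has size 1, contributing (x + 1)
  λ = 0: largest Jordan block has size 1, contributing (x − 0)

So m_A(x) = x*(x + 1) = x^2 + x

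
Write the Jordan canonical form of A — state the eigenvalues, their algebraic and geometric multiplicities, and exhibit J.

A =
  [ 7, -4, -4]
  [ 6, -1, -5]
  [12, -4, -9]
J_1(-5) ⊕ J_2(1)

The characteristic polynomial is
  det(x·I − A) = x^3 + 3*x^2 - 9*x + 5 = (x - 1)^2*(x + 5)

Eigenvalues and multiplicities (the geometric multiplicity of λ is n − rank(A − λI), which equals the number of Jordan blocks for λ):
  λ = -5: algebraic multiplicity = 1, geometric multiplicity = 1
  λ = 1: algebraic multiplicity = 2, geometric multiplicity = 1

Determining the block sizes for each eigenvalue:
  λ = -5: one block (gm = 1), so the single block has size am = 1 → block sizes [1]
  λ = 1: one block (gm = 1), so the single block has size am = 2 → block sizes [2]

Assembling the blocks gives a Jordan form
J =
  [-5, 0, 0]
  [ 0, 1, 1]
  [ 0, 0, 1]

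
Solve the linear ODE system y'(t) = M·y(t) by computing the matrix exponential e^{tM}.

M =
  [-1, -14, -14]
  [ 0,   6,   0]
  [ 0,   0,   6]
e^{tM} =
  [exp(-t), -2*exp(6*t) + 2*exp(-t), -2*exp(6*t) + 2*exp(-t)]
  [0, exp(6*t), 0]
  [0, 0, exp(6*t)]

Strategy: write M = P · J · P⁻¹ where J is a Jordan canonical form, so e^{tM} = P · e^{tJ} · P⁻¹, and e^{tJ} can be computed block-by-block.

M has Jordan form
J =
  [-1, 0, 0]
  [ 0, 6, 0]
  [ 0, 0, 6]
(up to reordering of blocks).

Per-block formulas:
  For a 1×1 block at λ = -1: exp(t · [-1]) = [e^(-1t)].
  For a 1×1 block at λ = 6: exp(t · [6]) = [e^(6t)].

After assembling e^{tJ} and conjugating by P, we get:

e^{tM} =
  [exp(-t), -2*exp(6*t) + 2*exp(-t), -2*exp(6*t) + 2*exp(-t)]
  [0, exp(6*t), 0]
  [0, 0, exp(6*t)]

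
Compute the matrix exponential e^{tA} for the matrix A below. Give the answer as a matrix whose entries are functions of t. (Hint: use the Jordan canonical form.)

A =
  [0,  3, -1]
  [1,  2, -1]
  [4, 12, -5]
e^{tA} =
  [t*exp(-t) + exp(-t), 3*t*exp(-t), -t*exp(-t)]
  [t*exp(-t), 3*t*exp(-t) + exp(-t), -t*exp(-t)]
  [4*t*exp(-t), 12*t*exp(-t), -4*t*exp(-t) + exp(-t)]

Strategy: write A = P · J · P⁻¹ where J is a Jordan canonical form, so e^{tA} = P · e^{tJ} · P⁻¹, and e^{tJ} can be computed block-by-block.

A has Jordan form
J =
  [-1,  1,  0]
  [ 0, -1,  0]
  [ 0,  0, -1]
(up to reordering of blocks).

Per-block formulas:
  For a 1×1 block at λ = -1: exp(t · [-1]) = [e^(-1t)].
  For a 2×2 Jordan block J_2(-1): exp(t · J_2(-1)) = e^(-1t)·(I + t·N), where N is the 2×2 nilpotent shift.

After assembling e^{tJ} and conjugating by P, we get:

e^{tA} =
  [t*exp(-t) + exp(-t), 3*t*exp(-t), -t*exp(-t)]
  [t*exp(-t), 3*t*exp(-t) + exp(-t), -t*exp(-t)]
  [4*t*exp(-t), 12*t*exp(-t), -4*t*exp(-t) + exp(-t)]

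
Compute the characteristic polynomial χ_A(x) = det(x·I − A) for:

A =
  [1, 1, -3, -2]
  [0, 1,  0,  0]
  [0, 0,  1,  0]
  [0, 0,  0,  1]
x^4 - 4*x^3 + 6*x^2 - 4*x + 1

Expanding det(x·I − A) (e.g. by cofactor expansion or by noting that A is similar to its Jordan form J, which has the same characteristic polynomial as A) gives
  χ_A(x) = x^4 - 4*x^3 + 6*x^2 - 4*x + 1
which factors as (x - 1)^4. The eigenvalues (with algebraic multiplicities) are λ = 1 with multiplicity 4.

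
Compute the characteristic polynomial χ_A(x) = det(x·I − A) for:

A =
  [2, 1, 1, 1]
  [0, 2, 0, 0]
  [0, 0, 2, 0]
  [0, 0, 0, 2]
x^4 - 8*x^3 + 24*x^2 - 32*x + 16

Expanding det(x·I − A) (e.g. by cofactor expansion or by noting that A is similar to its Jordan form J, which has the same characteristic polynomial as A) gives
  χ_A(x) = x^4 - 8*x^3 + 24*x^2 - 32*x + 16
which factors as (x - 2)^4. The eigenvalues (with algebraic multiplicities) are λ = 2 with multiplicity 4.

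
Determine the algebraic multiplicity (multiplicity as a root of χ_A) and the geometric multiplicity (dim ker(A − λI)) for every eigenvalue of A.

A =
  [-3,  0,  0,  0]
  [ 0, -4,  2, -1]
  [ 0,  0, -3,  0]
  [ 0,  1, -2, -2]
λ = -3: alg = 4, geom = 3

Step 1 — factor the characteristic polynomial to read off the algebraic multiplicities:
  χ_A(x) = (x + 3)^4

Step 2 — compute geometric multiplicities via the rank-nullity identity g(λ) = n − rank(A − λI):
  rank(A − (-3)·I) = 1, so dim ker(A − (-3)·I) = n − 1 = 3

Summary:
  λ = -3: algebraic multiplicity = 4, geometric multiplicity = 3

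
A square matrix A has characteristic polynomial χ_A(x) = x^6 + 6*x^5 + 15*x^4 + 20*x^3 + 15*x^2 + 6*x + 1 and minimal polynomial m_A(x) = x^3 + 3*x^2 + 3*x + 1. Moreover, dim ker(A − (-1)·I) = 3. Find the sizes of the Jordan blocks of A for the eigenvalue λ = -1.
Block sizes for λ = -1: [3, 2, 1]

Step 1 — from the characteristic polynomial, algebraic multiplicity of λ = -1 is 6. From dim ker(A − (-1)·I) = 3, there are exactly 3 Jordan blocks for λ = -1.
Step 2 — from the minimal polynomial, the factor (x + 1)^3 tells us the largest block for λ = -1 has size 3.
Step 3 — with total size 6, 3 blocks, and largest block 3, the block sizes (in nonincreasing order) are [3, 2, 1].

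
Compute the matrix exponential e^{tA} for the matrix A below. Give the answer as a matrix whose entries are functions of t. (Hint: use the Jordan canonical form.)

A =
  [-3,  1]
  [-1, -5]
e^{tA} =
  [t*exp(-4*t) + exp(-4*t), t*exp(-4*t)]
  [-t*exp(-4*t), -t*exp(-4*t) + exp(-4*t)]

Strategy: write A = P · J · P⁻¹ where J is a Jordan canonical form, so e^{tA} = P · e^{tJ} · P⁻¹, and e^{tJ} can be computed block-by-block.

A has Jordan form
J =
  [-4,  1]
  [ 0, -4]
(up to reordering of blocks).

Per-block formulas:
  For a 2×2 Jordan block J_2(-4): exp(t · J_2(-4)) = e^(-4t)·(I + t·N), where N is the 2×2 nilpotent shift.

After assembling e^{tJ} and conjugating by P, we get:

e^{tA} =
  [t*exp(-4*t) + exp(-4*t), t*exp(-4*t)]
  [-t*exp(-4*t), -t*exp(-4*t) + exp(-4*t)]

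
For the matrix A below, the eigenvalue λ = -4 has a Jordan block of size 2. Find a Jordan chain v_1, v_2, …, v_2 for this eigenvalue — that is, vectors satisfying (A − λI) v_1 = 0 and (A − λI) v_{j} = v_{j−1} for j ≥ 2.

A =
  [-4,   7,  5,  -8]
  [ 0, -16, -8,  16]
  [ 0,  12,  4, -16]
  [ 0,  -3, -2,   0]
A Jordan chain for λ = -4 of length 2:
v_1 = (7, -12, 12, -3)ᵀ
v_2 = (0, 1, 0, 0)ᵀ

Let N = A − (-4)·I. We want v_2 with N^2 v_2 = 0 but N^1 v_2 ≠ 0; then v_{j-1} := N · v_j for j = 2, …, 2.

Pick v_2 = (0, 1, 0, 0)ᵀ.
Then v_1 = N · v_2 = (7, -12, 12, -3)ᵀ.

Sanity check: (A − (-4)·I) v_1 = (0, 0, 0, 0)ᵀ = 0. ✓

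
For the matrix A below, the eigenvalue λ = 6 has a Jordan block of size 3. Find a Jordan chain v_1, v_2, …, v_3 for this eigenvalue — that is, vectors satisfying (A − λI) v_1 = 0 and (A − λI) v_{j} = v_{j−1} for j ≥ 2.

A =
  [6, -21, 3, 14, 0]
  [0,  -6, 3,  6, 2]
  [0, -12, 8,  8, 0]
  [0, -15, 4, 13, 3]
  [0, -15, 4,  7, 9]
A Jordan chain for λ = 6 of length 3:
v_1 = (6, -12, 0, -18, -18)ᵀ
v_2 = (-21, -12, -12, -15, -15)ᵀ
v_3 = (0, 1, 0, 0, 0)ᵀ

Let N = A − (6)·I. We want v_3 with N^3 v_3 = 0 but N^2 v_3 ≠ 0; then v_{j-1} := N · v_j for j = 3, …, 2.

Pick v_3 = (0, 1, 0, 0, 0)ᵀ.
Then v_2 = N · v_3 = (-21, -12, -12, -15, -15)ᵀ.
Then v_1 = N · v_2 = (6, -12, 0, -18, -18)ᵀ.

Sanity check: (A − (6)·I) v_1 = (0, 0, 0, 0, 0)ᵀ = 0. ✓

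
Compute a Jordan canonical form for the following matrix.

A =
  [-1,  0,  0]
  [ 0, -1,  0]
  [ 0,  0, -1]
J_1(-1) ⊕ J_1(-1) ⊕ J_1(-1)

The characteristic polynomial is
  det(x·I − A) = x^3 + 3*x^2 + 3*x + 1 = (x + 1)^3

Eigenvalues and multiplicities (the geometric multiplicity of λ is n − rank(A − λI), which equals the number of Jordan blocks for λ):
  λ = -1: algebraic multiplicity = 3, geometric multiplicity = 3

Determining the block sizes for each eigenvalue:
  λ = -1: gm = am = 3, so every block has size 1 → block sizes [1, 1, 1]

Assembling the blocks gives a Jordan form
J =
  [-1,  0,  0]
  [ 0, -1,  0]
  [ 0,  0, -1]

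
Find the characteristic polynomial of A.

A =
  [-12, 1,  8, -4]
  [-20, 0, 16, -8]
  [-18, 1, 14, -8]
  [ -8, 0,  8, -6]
x^4 + 4*x^3 - 16*x - 16

Expanding det(x·I − A) (e.g. by cofactor expansion or by noting that A is similar to its Jordan form J, which has the same characteristic polynomial as A) gives
  χ_A(x) = x^4 + 4*x^3 - 16*x - 16
which factors as (x - 2)*(x + 2)^3. The eigenvalues (with algebraic multiplicities) are λ = -2 with multiplicity 3, λ = 2 with multiplicity 1.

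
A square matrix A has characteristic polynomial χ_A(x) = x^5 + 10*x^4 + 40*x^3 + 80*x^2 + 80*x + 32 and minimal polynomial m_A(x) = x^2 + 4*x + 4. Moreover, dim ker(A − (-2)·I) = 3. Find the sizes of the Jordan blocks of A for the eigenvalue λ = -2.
Block sizes for λ = -2: [2, 2, 1]

Step 1 — from the characteristic polynomial, algebraic multiplicity of λ = -2 is 5. From dim ker(A − (-2)·I) = 3, there are exactly 3 Jordan blocks for λ = -2.
Step 2 — from the minimal polynomial, the factor (x + 2)^2 tells us the largest block for λ = -2 has size 2.
Step 3 — with total size 5, 3 blocks, and largest block 2, the block sizes (in nonincreasing order) are [2, 2, 1].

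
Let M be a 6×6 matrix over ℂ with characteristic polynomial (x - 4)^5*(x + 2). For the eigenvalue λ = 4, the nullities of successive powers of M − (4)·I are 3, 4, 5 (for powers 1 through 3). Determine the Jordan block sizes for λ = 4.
Block sizes for λ = 4: [3, 1, 1]

From the dimensions of kernels of powers, the number of Jordan blocks of size at least j is d_j − d_{j−1} where d_j = dim ker(N^j) (with d_0 = 0). Computing the differences gives [3, 1, 1].
The number of blocks of size exactly k is (#blocks of size ≥ k) − (#blocks of size ≥ k + 1), so the partition is: 2 block(s) of size 1, 1 block(s) of size 3.
In nonincreasing order the block sizes are [3, 1, 1].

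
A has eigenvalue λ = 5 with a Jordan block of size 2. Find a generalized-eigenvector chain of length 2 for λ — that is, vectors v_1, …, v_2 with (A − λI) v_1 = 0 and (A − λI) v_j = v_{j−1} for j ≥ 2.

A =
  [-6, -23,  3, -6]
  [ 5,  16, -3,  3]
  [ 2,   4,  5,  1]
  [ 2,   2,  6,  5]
A Jordan chain for λ = 5 of length 2:
v_1 = (-11, 5, 2, 2)ᵀ
v_2 = (1, 0, 0, 0)ᵀ

Let N = A − (5)·I. We want v_2 with N^2 v_2 = 0 but N^1 v_2 ≠ 0; then v_{j-1} := N · v_j for j = 2, …, 2.

Pick v_2 = (1, 0, 0, 0)ᵀ.
Then v_1 = N · v_2 = (-11, 5, 2, 2)ᵀ.

Sanity check: (A − (5)·I) v_1 = (0, 0, 0, 0)ᵀ = 0. ✓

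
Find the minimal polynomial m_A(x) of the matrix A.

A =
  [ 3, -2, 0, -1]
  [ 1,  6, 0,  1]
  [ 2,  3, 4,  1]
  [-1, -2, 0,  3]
x^2 - 8*x + 16

The characteristic polynomial is χ_A(x) = (x - 4)^4, so the eigenvalues are known. The minimal polynomial is
  m_A(x) = Π_λ (x − λ)^{k_λ}
where k_λ is the size of the *largest* Jordan block for λ (equivalently, the smallest k with (A − λI)^k v = 0 for every generalised eigenvector v of λ).

  λ = 4: largest Jordan block has size 2, contributing (x − 4)^2

So m_A(x) = (x - 4)^2 = x^2 - 8*x + 16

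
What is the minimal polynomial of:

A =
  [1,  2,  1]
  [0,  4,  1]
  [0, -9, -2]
x^3 - 3*x^2 + 3*x - 1

The characteristic polynomial is χ_A(x) = (x - 1)^3, so the eigenvalues are known. The minimal polynomial is
  m_A(x) = Π_λ (x − λ)^{k_λ}
where k_λ is the size of the *largest* Jordan block for λ (equivalently, the smallest k with (A − λI)^k v = 0 for every generalised eigenvector v of λ).

  λ = 1: largest Jordan block has size 3, contributing (x − 1)^3

So m_A(x) = (x - 1)^3 = x^3 - 3*x^2 + 3*x - 1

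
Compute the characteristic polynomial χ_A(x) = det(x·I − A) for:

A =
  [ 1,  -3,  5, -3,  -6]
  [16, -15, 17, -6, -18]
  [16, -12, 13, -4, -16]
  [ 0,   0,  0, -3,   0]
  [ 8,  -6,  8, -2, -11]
x^5 + 15*x^4 + 90*x^3 + 270*x^2 + 405*x + 243

Expanding det(x·I − A) (e.g. by cofactor expansion or by noting that A is similar to its Jordan form J, which has the same characteristic polynomial as A) gives
  χ_A(x) = x^5 + 15*x^4 + 90*x^3 + 270*x^2 + 405*x + 243
which factors as (x + 3)^5. The eigenvalues (with algebraic multiplicities) are λ = -3 with multiplicity 5.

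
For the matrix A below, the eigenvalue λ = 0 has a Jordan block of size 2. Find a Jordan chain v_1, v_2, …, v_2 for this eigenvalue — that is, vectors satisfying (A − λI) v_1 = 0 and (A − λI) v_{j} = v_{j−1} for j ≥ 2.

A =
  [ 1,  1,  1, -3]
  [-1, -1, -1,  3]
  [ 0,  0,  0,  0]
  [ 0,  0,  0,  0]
A Jordan chain for λ = 0 of length 2:
v_1 = (1, -1, 0, 0)ᵀ
v_2 = (1, 0, 0, 0)ᵀ

Let N = A − (0)·I. We want v_2 with N^2 v_2 = 0 but N^1 v_2 ≠ 0; then v_{j-1} := N · v_j for j = 2, …, 2.

Pick v_2 = (1, 0, 0, 0)ᵀ.
Then v_1 = N · v_2 = (1, -1, 0, 0)ᵀ.

Sanity check: (A − (0)·I) v_1 = (0, 0, 0, 0)ᵀ = 0. ✓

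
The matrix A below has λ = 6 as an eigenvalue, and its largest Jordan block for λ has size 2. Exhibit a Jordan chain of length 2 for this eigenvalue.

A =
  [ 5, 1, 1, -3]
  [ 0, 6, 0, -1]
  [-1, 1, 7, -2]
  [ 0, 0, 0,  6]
A Jordan chain for λ = 6 of length 2:
v_1 = (-1, 0, -1, 0)ᵀ
v_2 = (1, 0, 0, 0)ᵀ

Let N = A − (6)·I. We want v_2 with N^2 v_2 = 0 but N^1 v_2 ≠ 0; then v_{j-1} := N · v_j for j = 2, …, 2.

Pick v_2 = (1, 0, 0, 0)ᵀ.
Then v_1 = N · v_2 = (-1, 0, -1, 0)ᵀ.

Sanity check: (A − (6)·I) v_1 = (0, 0, 0, 0)ᵀ = 0. ✓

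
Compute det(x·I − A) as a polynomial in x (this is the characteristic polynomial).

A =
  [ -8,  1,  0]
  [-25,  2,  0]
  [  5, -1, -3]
x^3 + 9*x^2 + 27*x + 27

Expanding det(x·I − A) (e.g. by cofactor expansion or by noting that A is similar to its Jordan form J, which has the same characteristic polynomial as A) gives
  χ_A(x) = x^3 + 9*x^2 + 27*x + 27
which factors as (x + 3)^3. The eigenvalues (with algebraic multiplicities) are λ = -3 with multiplicity 3.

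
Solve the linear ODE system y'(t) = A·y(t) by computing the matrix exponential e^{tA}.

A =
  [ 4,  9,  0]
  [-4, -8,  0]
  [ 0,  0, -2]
e^{tA} =
  [6*t*exp(-2*t) + exp(-2*t), 9*t*exp(-2*t), 0]
  [-4*t*exp(-2*t), -6*t*exp(-2*t) + exp(-2*t), 0]
  [0, 0, exp(-2*t)]

Strategy: write A = P · J · P⁻¹ where J is a Jordan canonical form, so e^{tA} = P · e^{tJ} · P⁻¹, and e^{tJ} can be computed block-by-block.

A has Jordan form
J =
  [-2,  1,  0]
  [ 0, -2,  0]
  [ 0,  0, -2]
(up to reordering of blocks).

Per-block formulas:
  For a 2×2 Jordan block J_2(-2): exp(t · J_2(-2)) = e^(-2t)·(I + t·N), where N is the 2×2 nilpotent shift.
  For a 1×1 block at λ = -2: exp(t · [-2]) = [e^(-2t)].

After assembling e^{tJ} and conjugating by P, we get:

e^{tA} =
  [6*t*exp(-2*t) + exp(-2*t), 9*t*exp(-2*t), 0]
  [-4*t*exp(-2*t), -6*t*exp(-2*t) + exp(-2*t), 0]
  [0, 0, exp(-2*t)]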